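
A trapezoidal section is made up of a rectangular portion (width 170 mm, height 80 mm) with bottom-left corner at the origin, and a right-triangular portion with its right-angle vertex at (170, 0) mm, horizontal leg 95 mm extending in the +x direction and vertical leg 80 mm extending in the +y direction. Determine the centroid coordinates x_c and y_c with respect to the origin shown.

x_c = 110.48 mm, y_c = 37.09 mm

rectangular portion: A = 170 × 80 = 13600.00, centroid at (85.00, 40.00).
triangular portion: A = ½·95·80 = 3800.00, centroid at (201.67, 26.67).
ΣA = 17400.00 mm²
ΣAx_c = (13600.00)(85.00) + (3800.00)(201.67) = 1922333.33 mm³
ΣAy_c = (13600.00)(40.00) + (3800.00)(26.67) = 645333.33 mm³
x_c = 1922333.33 / 17400.00 = 110.48 mm
y_c = 645333.33 / 17400.00 = 37.09 mm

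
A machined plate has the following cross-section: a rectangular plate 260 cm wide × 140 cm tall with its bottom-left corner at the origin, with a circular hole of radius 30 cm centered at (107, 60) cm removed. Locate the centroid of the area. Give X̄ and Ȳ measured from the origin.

Part | A | x̄ᵢ | ȳᵢ | A·x̄ᵢ | A·ȳᵢ
plate | 36400.00 | 130.00 | 70.00 | 4732000.00 | 2548000.00
hole | -2827.43 | 107.00 | 60.00 | -302535.37 | -169646.00
Σ | 33572.57 |  |  | 4429464.63 | 2378354.00
X̄ = 4429464.63 / 33572.57 = 131.94 cm
Ȳ = 2378354.00 / 33572.57 = 70.84 cm

X̄ = 131.94 cm, Ȳ = 70.84 cm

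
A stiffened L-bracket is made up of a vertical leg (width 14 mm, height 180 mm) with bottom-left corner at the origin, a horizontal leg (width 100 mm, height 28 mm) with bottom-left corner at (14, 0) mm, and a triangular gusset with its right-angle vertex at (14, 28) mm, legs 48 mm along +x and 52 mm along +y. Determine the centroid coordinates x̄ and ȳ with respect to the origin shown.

vertical leg: A = 14 × 180 = 2520.00, centroid at (7.00, 90.00).
horizontal leg: A = 100 × 28 = 2800.00, centroid at (64.00, 14.00).
gusset: A = ½·48·52 = 1248.00, centroid at (30.00, 45.33).
ΣA = 6568.00 mm², ΣAx̄ = 234280.00 mm³, ΣAȳ = 322576.00 mm³.
x̄ = 234280.00/6568.00 = 35.67 mm; ȳ = 322576.00/6568.00 = 49.11 mm.

x̄ = 35.67 mm, ȳ = 49.11 mm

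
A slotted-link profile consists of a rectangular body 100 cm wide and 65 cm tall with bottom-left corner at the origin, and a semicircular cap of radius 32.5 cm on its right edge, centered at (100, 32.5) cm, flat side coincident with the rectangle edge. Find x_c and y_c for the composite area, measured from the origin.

rectangular body: A = 100 × 65 = 6500.00, centroid at (50.00, 32.50).
semicircular end: A = ½π·32.5² = 1659.15, centroid at (113.79, 32.50).
ΣA = 8159.15 cm²
ΣAx_c = (6500.00)(50.00) + (1659.15)(113.79) = 513800.78 cm³
ΣAy_c = (6500.00)(32.50) + (1659.15)(32.50) = 265172.49 cm³
x_c = 513800.78 / 8159.15 = 62.97 cm
y_c = 265172.49 / 8159.15 = 32.50 cm

x_c = 62.97 cm, y_c = 32.50 cm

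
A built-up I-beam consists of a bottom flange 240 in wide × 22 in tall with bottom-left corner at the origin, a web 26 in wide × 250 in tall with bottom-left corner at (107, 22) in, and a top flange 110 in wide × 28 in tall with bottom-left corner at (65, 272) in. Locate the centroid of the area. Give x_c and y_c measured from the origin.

x_c = 120.00 in, y_c = 127.49 in

bottom flange: A = 240 × 22 = 5280.00, centroid at (120.00, 11.00).
web: A = 26 × 250 = 6500.00, centroid at (120.00, 147.00).
top flange: A = 110 × 28 = 3080.00, centroid at (120.00, 286.00).
ΣA = 14860.00 in²
ΣAx_c = (5280.00)(120.00) + (6500.00)(120.00) + (3080.00)(120.00) = 1783200.00 in³
ΣAy_c = (5280.00)(11.00) + (6500.00)(147.00) + (3080.00)(286.00) = 1894460.00 in³
x_c = 1783200.00 / 14860.00 = 120.00 in
y_c = 1894460.00 / 14860.00 = 127.49 in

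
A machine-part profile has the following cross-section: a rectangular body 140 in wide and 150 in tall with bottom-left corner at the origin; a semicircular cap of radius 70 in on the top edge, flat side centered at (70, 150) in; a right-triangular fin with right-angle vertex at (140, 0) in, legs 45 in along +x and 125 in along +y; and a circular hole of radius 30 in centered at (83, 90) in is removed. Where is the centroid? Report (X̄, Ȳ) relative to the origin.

rectangular body: A = 140 × 150 = 21000.00, centroid at (70.00, 75.00).
semicircular top: A = ½π·70² = 7696.90, centroid at (70.00, 179.71).
triangular fin: A = ½·45·125 = 2812.50, centroid at (155.00, 41.67).
hole: A = −π·30² = -2827.43, centroid at (83.00, 90.00).
ΣA = 28681.97 in², ΣAX̄ = 2210043.67 in³, ΣAȲ = 2820920.46 in³.
X̄ = 2210043.67/28681.97 = 77.05 in; Ȳ = 2820920.46/28681.97 = 98.35 in.

X̄ = 77.05 in, Ȳ = 98.35 in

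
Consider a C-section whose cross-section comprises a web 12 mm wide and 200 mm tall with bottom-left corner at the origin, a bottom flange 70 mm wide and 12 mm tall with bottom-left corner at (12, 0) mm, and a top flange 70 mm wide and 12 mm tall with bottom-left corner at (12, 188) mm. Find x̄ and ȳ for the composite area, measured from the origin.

x̄ = 22.88 mm, ȳ = 100.00 mm

web: A = 12 × 200 = 2400.00, centroid at (6.00, 100.00).
bottom flange: A = 70 × 12 = 840.00, centroid at (47.00, 6.00).
top flange: A = 70 × 12 = 840.00, centroid at (47.00, 194.00).
ΣA = 4080.00 mm²
ΣAx̄ = (2400.00)(6.00) + (840.00)(47.00) + (840.00)(47.00) = 93360.00 mm³
ΣAȳ = (2400.00)(100.00) + (840.00)(6.00) + (840.00)(194.00) = 408000.00 mm³
x̄ = 93360.00 / 4080.00 = 22.88 mm
ȳ = 408000.00 / 4080.00 = 100.00 mm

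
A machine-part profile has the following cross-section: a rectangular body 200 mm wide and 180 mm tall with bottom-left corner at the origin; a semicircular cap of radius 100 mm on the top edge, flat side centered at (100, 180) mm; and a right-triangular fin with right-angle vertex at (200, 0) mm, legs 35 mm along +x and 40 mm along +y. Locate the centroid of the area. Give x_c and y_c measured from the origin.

Part | A | x̄ᵢ | ȳᵢ | A·x̄ᵢ | A·ȳᵢ
rectangular body | 36000.00 | 100.00 | 90.00 | 3600000.00 | 3240000.00
semicircular top | 15707.96 | 100.00 | 222.44 | 1570796.33 | 3494100.05
triangular fin | 700.00 | 211.67 | 13.33 | 148166.67 | 9333.33
Σ | 52407.96 |  |  | 5318962.99 | 6743433.39
x_c = 5318962.99 / 52407.96 = 101.49 mm
y_c = 6743433.39 / 52407.96 = 128.67 mm

x_c = 101.49 mm, y_c = 128.67 mm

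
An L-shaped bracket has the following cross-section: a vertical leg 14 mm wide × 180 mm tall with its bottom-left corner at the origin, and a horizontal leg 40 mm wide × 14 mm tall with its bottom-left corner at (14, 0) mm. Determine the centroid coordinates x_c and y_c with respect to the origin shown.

vertical leg: A = 14 × 180 = 2520.00, centroid at (7.00, 90.00).
horizontal leg: A = 40 × 14 = 560.00, centroid at (34.00, 7.00).
ΣA = 3080.00 mm²
ΣAx_c = (2520.00)(7.00) + (560.00)(34.00) = 36680.00 mm³
ΣAy_c = (2520.00)(90.00) + (560.00)(7.00) = 230720.00 mm³
x_c = 36680.00 / 3080.00 = 11.91 mm
y_c = 230720.00 / 3080.00 = 74.91 mm

x_c = 11.91 mm, y_c = 74.91 mm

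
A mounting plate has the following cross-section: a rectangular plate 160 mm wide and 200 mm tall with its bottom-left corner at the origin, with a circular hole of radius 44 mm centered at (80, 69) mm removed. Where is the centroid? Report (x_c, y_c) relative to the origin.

x_c = 80.00 mm, y_c = 107.27 mm

plate: A = 160 × 200 = 32000.00, centroid at (80.00, 100.00).
hole: A = −π·44² = -6082.12, centroid at (80.00, 69.00).
ΣA = 25917.88 mm²
ΣAx_c = (32000.00)(80.00) + (-6082.12)(80.00) = 2073430.13 mm³
ΣAy_c = (32000.00)(100.00) + (-6082.12)(69.00) = 2780333.49 mm³
x_c = 2073430.13 / 25917.88 = 80.00 mm
y_c = 2780333.49 / 25917.88 = 107.27 mm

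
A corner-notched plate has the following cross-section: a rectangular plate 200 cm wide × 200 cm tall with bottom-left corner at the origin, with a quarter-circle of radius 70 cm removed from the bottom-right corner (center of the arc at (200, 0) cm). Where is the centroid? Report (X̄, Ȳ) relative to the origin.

X̄ = 92.52 cm, Ȳ = 107.48 cm

plate: A = 200 × 200 = 40000.00, centroid at (100.00, 100.00).
removed quarter-circle: A = −¼π·70² = -3848.45, centroid at (170.29, 29.71).
ΣA = 36151.55 cm²
ΣAX̄ = (40000.00)(100.00) + (-3848.45)(170.29) = 3344643.13 cm³
ΣAȲ = (40000.00)(100.00) + (-3848.45)(29.71) = 3885666.67 cm³
X̄ = 3344643.13 / 36151.55 = 92.52 cm
Ȳ = 3885666.67 / 36151.55 = 107.48 cm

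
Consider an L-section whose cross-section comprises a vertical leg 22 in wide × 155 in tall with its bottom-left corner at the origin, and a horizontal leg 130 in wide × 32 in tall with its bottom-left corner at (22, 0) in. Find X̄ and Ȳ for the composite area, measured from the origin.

X̄ = 52.76 in, Ȳ = 43.70 in

vertical leg: A = 22 × 155 = 3410.00, centroid at (11.00, 77.50).
horizontal leg: A = 130 × 32 = 4160.00, centroid at (87.00, 16.00).
ΣA = 7570.00 in²
ΣAX̄ = (3410.00)(11.00) + (4160.00)(87.00) = 399430.00 in³
ΣAȲ = (3410.00)(77.50) + (4160.00)(16.00) = 330835.00 in³
X̄ = 399430.00 / 7570.00 = 52.76 in
Ȳ = 330835.00 / 7570.00 = 43.70 in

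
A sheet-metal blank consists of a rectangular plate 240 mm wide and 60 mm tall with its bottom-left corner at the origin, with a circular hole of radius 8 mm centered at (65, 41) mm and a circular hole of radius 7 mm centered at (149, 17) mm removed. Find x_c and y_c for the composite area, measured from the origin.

Part | A | x̄ᵢ | ȳᵢ | A·x̄ᵢ | A·ȳᵢ
plate | 14400.00 | 120.00 | 30.00 | 1728000.00 | 432000.00
hole 1 | -201.06 | 65.00 | 41.00 | -13069.03 | -8243.54
hole 2 | -153.94 | 149.00 | 17.00 | -22936.77 | -2616.95
Σ | 14045.00 |  |  | 1691994.21 | 421139.51
x_c = 1691994.21 / 14045.00 = 120.47 mm
y_c = 421139.51 / 14045.00 = 29.99 mm

x_c = 120.47 mm, y_c = 29.99 mm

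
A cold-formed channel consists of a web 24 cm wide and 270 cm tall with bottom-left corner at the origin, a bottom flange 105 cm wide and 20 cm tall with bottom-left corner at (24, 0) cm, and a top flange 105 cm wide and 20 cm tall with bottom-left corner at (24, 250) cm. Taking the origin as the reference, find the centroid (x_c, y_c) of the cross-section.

x_c = 37.37 cm, y_c = 135.00 cm

web: A = 24 × 270 = 6480.00, centroid at (12.00, 135.00).
bottom flange: A = 105 × 20 = 2100.00, centroid at (76.50, 10.00).
top flange: A = 105 × 20 = 2100.00, centroid at (76.50, 260.00).
ΣA = 10680.00 cm²
ΣAx_c = (6480.00)(12.00) + (2100.00)(76.50) + (2100.00)(76.50) = 399060.00 cm³
ΣAy_c = (6480.00)(135.00) + (2100.00)(10.00) + (2100.00)(260.00) = 1441800.00 cm³
x_c = 399060.00 / 10680.00 = 37.37 cm
y_c = 1441800.00 / 10680.00 = 135.00 cm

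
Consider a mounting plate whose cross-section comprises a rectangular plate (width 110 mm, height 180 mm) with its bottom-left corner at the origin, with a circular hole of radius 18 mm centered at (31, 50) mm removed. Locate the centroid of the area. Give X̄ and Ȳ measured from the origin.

Part | A | x̄ᵢ | ȳᵢ | A·x̄ᵢ | A·ȳᵢ
plate | 19800.00 | 55.00 | 90.00 | 1089000.00 | 1782000.00
hole | -1017.88 | 31.00 | 50.00 | -31554.16 | -50893.80
Σ | 18782.12 |  |  | 1057445.84 | 1731106.20
X̄ = 1057445.84 / 18782.12 = 56.30 mm
Ȳ = 1731106.20 / 18782.12 = 92.17 mm

X̄ = 56.30 mm, Ȳ = 92.17 mm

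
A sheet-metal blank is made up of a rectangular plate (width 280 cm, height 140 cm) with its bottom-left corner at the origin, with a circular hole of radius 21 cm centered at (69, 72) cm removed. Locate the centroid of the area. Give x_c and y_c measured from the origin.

x_c = 142.60 cm, y_c = 69.93 cm

plate: A = 280 × 140 = 39200.00, centroid at (140.00, 70.00).
hole: A = −π·21² = -1385.44, centroid at (69.00, 72.00).
ΣA = 37814.56 cm²
ΣAx_c = (39200.00)(140.00) + (-1385.44)(69.00) = 5392404.48 cm³
ΣAy_c = (39200.00)(70.00) + (-1385.44)(72.00) = 2644248.15 cm³
x_c = 5392404.48 / 37814.56 = 142.60 cm
y_c = 2644248.15 / 37814.56 = 69.93 cm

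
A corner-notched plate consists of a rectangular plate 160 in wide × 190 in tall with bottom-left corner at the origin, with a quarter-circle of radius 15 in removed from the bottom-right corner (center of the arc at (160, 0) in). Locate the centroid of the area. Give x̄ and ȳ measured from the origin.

plate: A = 160 × 190 = 30400.00, centroid at (80.00, 95.00).
removed quarter-circle: A = −¼π·15² = -176.71, centroid at (153.63, 6.37).
ΣA = 30223.29 in²
ΣAx̄ = (30400.00)(80.00) + (-176.71)(153.63) = 2404850.67 in³
ΣAȳ = (30400.00)(95.00) + (-176.71)(6.37) = 2886875.00 in³
x̄ = 2404850.67 / 30223.29 = 79.57 in
ȳ = 2886875.00 / 30223.29 = 95.52 in

x̄ = 79.57 in, ȳ = 95.52 in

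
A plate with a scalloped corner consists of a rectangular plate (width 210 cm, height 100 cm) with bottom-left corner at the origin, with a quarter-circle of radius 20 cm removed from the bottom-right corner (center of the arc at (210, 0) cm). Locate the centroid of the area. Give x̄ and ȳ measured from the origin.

x̄ = 103.53 cm, ȳ = 50.63 cm

Part | A | x̄ᵢ | ȳᵢ | A·x̄ᵢ | A·ȳᵢ
plate | 21000.00 | 105.00 | 50.00 | 2205000.00 | 1050000.00
removed quarter-circle | -314.16 | 201.51 | 8.49 | -63306.78 | -2666.67
Σ | 20685.84 |  |  | 2141693.22 | 1047333.33
x̄ = 2141693.22 / 20685.84 = 103.53 cm
ȳ = 1047333.33 / 20685.84 = 50.63 cm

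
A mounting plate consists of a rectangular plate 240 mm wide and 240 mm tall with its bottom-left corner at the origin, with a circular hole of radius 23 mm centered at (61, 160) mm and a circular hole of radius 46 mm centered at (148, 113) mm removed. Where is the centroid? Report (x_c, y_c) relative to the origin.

Part | A | x̄ᵢ | ȳᵢ | A·x̄ᵢ | A·ȳᵢ
plate | 57600.00 | 120.00 | 120.00 | 6912000.00 | 6912000.00
hole 1 | -1661.90 | 61.00 | 160.00 | -101376.05 | -265904.40
hole 2 | -6647.61 | 148.00 | 113.00 | -983846.29 | -751179.94
Σ | 49290.49 |  |  | 5826777.66 | 5894915.66
x_c = 5826777.66 / 49290.49 = 118.21 mm
y_c = 5894915.66 / 49290.49 = 119.60 mm

x_c = 118.21 mm, y_c = 119.60 mm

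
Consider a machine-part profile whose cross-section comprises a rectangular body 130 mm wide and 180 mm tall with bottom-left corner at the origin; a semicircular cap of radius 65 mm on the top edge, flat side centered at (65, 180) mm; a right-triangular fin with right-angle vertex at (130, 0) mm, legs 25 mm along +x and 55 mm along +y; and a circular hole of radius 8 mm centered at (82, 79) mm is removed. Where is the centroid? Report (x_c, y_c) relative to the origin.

x_c = 66.54 mm, y_c = 114.03 mm

rectangular body: A = 130 × 180 = 23400.00, centroid at (65.00, 90.00).
semicircular top: A = ½π·65² = 6636.61, centroid at (65.00, 207.59).
triangular fin: A = ½·25·55 = 687.50, centroid at (138.33, 18.33).
hole: A = −π·8² = -201.06, centroid at (82.00, 79.00).
ΣA = 30523.05 mm², ΣAx_c = 2030997.03 mm³, ΣAy_c = 3480394.21 mm³.
x_c = 2030997.03/30523.05 = 66.54 mm; y_c = 3480394.21/30523.05 = 114.03 mm.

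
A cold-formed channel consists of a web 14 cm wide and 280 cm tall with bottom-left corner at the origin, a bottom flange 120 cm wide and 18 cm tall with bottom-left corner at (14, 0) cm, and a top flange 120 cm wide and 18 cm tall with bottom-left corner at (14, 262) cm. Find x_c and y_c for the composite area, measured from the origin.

web: A = 14 × 280 = 3920.00, centroid at (7.00, 140.00).
bottom flange: A = 120 × 18 = 2160.00, centroid at (74.00, 9.00).
top flange: A = 120 × 18 = 2160.00, centroid at (74.00, 271.00).
ΣA = 8240.00 cm²
ΣAx_c = (3920.00)(7.00) + (2160.00)(74.00) + (2160.00)(74.00) = 347120.00 cm³
ΣAy_c = (3920.00)(140.00) + (2160.00)(9.00) + (2160.00)(271.00) = 1153600.00 cm³
x_c = 347120.00 / 8240.00 = 42.13 cm
y_c = 1153600.00 / 8240.00 = 140.00 cm

x_c = 42.13 cm, y_c = 140.00 cm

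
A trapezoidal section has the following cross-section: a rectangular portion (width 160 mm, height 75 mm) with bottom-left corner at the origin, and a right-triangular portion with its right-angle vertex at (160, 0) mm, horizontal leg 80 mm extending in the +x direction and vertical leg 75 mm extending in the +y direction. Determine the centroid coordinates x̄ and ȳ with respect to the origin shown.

x̄ = 101.33 mm, ȳ = 35.00 mm

rectangular portion: A = 160 × 75 = 12000.00, centroid at (80.00, 37.50).
triangular portion: A = ½·80·75 = 3000.00, centroid at (186.67, 25.00).
ΣA = 15000.00 mm²
ΣAx̄ = (12000.00)(80.00) + (3000.00)(186.67) = 1520000.00 mm³
ΣAȳ = (12000.00)(37.50) + (3000.00)(25.00) = 525000.00 mm³
x̄ = 1520000.00 / 15000.00 = 101.33 mm
ȳ = 525000.00 / 15000.00 = 35.00 mm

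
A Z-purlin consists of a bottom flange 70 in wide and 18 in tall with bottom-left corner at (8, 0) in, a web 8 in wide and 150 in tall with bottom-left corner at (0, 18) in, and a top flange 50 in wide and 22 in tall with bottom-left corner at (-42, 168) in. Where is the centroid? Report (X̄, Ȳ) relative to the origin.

X̄ = 11.31 in, Ȳ = 89.84 in

bottom flange: A = 70 × 18 = 1260.00, centroid at (43.00, 9.00).
web: A = 8 × 150 = 1200.00, centroid at (4.00, 93.00).
top flange: A = 50 × 22 = 1100.00, centroid at (-17.00, 179.00).
ΣA = 3560.00 in², ΣAX̄ = 40280.00 in³, ΣAȲ = 319840.00 in³.
X̄ = 40280.00/3560.00 = 11.31 in; Ȳ = 319840.00/3560.00 = 89.84 in.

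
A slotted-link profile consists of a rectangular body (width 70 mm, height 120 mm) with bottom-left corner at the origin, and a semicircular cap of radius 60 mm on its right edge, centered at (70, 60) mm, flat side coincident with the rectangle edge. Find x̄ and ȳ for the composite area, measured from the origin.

x̄ = 59.33 mm, ȳ = 60.00 mm

Part | A | x̄ᵢ | ȳᵢ | A·x̄ᵢ | A·ȳᵢ
rectangular body | 8400.00 | 35.00 | 60.00 | 294000.00 | 504000.00
semicircular end | 5654.87 | 95.46 | 60.00 | 539840.67 | 339292.01
Σ | 14054.87 |  |  | 833840.67 | 843292.01
x̄ = 833840.67 / 14054.87 = 59.33 mm
ȳ = 843292.01 / 14054.87 = 60.00 mm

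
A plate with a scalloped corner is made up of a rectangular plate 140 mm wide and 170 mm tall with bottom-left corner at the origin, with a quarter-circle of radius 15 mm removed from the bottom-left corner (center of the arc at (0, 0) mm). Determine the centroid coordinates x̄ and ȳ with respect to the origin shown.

x̄ = 70.48 mm, ȳ = 85.59 mm

plate: A = 140 × 170 = 23800.00, centroid at (70.00, 85.00).
removed quarter-circle: A = −¼π·15² = -176.71, centroid at (6.37, 6.37).
ΣA = 23623.29 mm²
ΣAx̄ = (23800.00)(70.00) + (-176.71)(6.37) = 1664875.00 mm³
ΣAȳ = (23800.00)(85.00) + (-176.71)(6.37) = 2021875.00 mm³
x̄ = 1664875.00 / 23623.29 = 70.48 mm
ȳ = 2021875.00 / 23623.29 = 85.59 mm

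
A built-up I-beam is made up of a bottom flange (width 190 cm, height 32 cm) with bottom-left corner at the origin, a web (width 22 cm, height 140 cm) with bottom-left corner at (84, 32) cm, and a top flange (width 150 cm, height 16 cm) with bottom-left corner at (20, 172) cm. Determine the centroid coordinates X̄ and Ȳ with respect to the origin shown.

bottom flange: A = 190 × 32 = 6080.00, centroid at (95.00, 16.00).
web: A = 22 × 140 = 3080.00, centroid at (95.00, 102.00).
top flange: A = 150 × 16 = 2400.00, centroid at (95.00, 180.00).
ΣA = 11560.00 cm², ΣAX̄ = 1098200.00 cm³, ΣAȲ = 843440.00 cm³.
X̄ = 1098200.00/11560.00 = 95.00 cm; Ȳ = 843440.00/11560.00 = 72.96 cm.

X̄ = 95.00 cm, Ȳ = 72.96 cm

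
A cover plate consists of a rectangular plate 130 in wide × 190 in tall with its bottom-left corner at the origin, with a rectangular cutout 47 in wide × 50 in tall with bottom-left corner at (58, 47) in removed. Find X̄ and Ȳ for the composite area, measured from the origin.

plate: A = 130 × 190 = 24700.00, centroid at (65.00, 95.00).
hole: A = −(47 × 50) = -2350.00, centroid at (81.50, 72.00).
ΣA = 22350.00 in²
ΣAX̄ = (24700.00)(65.00) + (-2350.00)(81.50) = 1413975.00 in³
ΣAȲ = (24700.00)(95.00) + (-2350.00)(72.00) = 2177300.00 in³
X̄ = 1413975.00 / 22350.00 = 63.27 in
Ȳ = 2177300.00 / 22350.00 = 97.42 in

X̄ = 63.27 in, Ȳ = 97.42 in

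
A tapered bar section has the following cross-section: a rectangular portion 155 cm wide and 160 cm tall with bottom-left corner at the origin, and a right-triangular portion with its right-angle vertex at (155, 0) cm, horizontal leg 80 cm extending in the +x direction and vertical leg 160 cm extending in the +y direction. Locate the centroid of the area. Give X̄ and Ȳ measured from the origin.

X̄ = 98.87 cm, Ȳ = 74.53 cm

rectangular portion: A = 155 × 160 = 24800.00, centroid at (77.50, 80.00).
triangular portion: A = ½·80·160 = 6400.00, centroid at (181.67, 53.33).
ΣA = 31200.00 cm²
ΣAX̄ = (24800.00)(77.50) + (6400.00)(181.67) = 3084666.67 cm³
ΣAȲ = (24800.00)(80.00) + (6400.00)(53.33) = 2325333.33 cm³
X̄ = 3084666.67 / 31200.00 = 98.87 cm
Ȳ = 2325333.33 / 31200.00 = 74.53 cm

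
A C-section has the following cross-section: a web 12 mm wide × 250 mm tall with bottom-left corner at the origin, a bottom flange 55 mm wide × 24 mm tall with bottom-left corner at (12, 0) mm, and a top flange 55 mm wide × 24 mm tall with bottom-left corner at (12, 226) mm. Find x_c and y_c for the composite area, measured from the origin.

Part | A | x̄ᵢ | ȳᵢ | A·x̄ᵢ | A·ȳᵢ
web | 3000.00 | 6.00 | 125.00 | 18000.00 | 375000.00
bottom flange | 1320.00 | 39.50 | 12.00 | 52140.00 | 15840.00
top flange | 1320.00 | 39.50 | 238.00 | 52140.00 | 314160.00
Σ | 5640.00 |  |  | 122280.00 | 705000.00
x_c = 122280.00 / 5640.00 = 21.68 mm
y_c = 705000.00 / 5640.00 = 125.00 mm

x_c = 21.68 mm, y_c = 125.00 mm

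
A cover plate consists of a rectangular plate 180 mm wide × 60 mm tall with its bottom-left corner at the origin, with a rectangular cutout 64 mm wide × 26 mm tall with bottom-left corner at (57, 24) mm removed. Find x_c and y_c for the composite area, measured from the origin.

x_c = 90.18 mm, y_c = 28.73 mm

plate: A = 180 × 60 = 10800.00, centroid at (90.00, 30.00).
hole: A = −(64 × 26) = -1664.00, centroid at (89.00, 37.00).
ΣA = 9136.00 mm², ΣAx_c = 823904.00 mm³, ΣAy_c = 262432.00 mm³.
x_c = 823904.00/9136.00 = 90.18 mm; y_c = 262432.00/9136.00 = 28.73 mm.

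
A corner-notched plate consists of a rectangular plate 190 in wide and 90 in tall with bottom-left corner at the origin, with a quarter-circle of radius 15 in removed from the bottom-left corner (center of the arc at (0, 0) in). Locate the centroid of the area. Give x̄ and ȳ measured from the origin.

x̄ = 95.93 in, ȳ = 45.40 in

Part | A | x̄ᵢ | ȳᵢ | A·x̄ᵢ | A·ȳᵢ
plate | 17100.00 | 95.00 | 45.00 | 1624500.00 | 769500.00
removed quarter-circle | -176.71 | 6.37 | 6.37 | -1125.00 | -1125.00
Σ | 16923.29 |  |  | 1623375.00 | 768375.00
x̄ = 1623375.00 / 16923.29 = 95.93 in
ȳ = 768375.00 / 16923.29 = 45.40 in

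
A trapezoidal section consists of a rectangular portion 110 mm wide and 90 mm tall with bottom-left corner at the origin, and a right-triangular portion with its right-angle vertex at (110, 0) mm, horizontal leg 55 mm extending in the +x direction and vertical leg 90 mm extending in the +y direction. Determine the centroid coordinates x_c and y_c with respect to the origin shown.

x_c = 69.67 mm, y_c = 42.00 mm

Part | A | x̄ᵢ | ȳᵢ | A·x̄ᵢ | A·ȳᵢ
rectangular portion | 9900.00 | 55.00 | 45.00 | 544500.00 | 445500.00
triangular portion | 2475.00 | 128.33 | 30.00 | 317625.00 | 74250.00
Σ | 12375.00 |  |  | 862125.00 | 519750.00
x_c = 862125.00 / 12375.00 = 69.67 mm
y_c = 519750.00 / 12375.00 = 42.00 mm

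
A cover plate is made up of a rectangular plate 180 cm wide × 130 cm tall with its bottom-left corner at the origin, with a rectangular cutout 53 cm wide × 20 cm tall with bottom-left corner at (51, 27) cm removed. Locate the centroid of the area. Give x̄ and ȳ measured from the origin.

x̄ = 90.59 cm, ȳ = 66.33 cm

Part | A | x̄ᵢ | ȳᵢ | A·x̄ᵢ | A·ȳᵢ
plate | 23400.00 | 90.00 | 65.00 | 2106000.00 | 1521000.00
hole | -1060.00 | 77.50 | 37.00 | -82150.00 | -39220.00
Σ | 22340.00 |  |  | 2023850.00 | 1481780.00
x̄ = 2023850.00 / 22340.00 = 90.59 cm
ȳ = 1481780.00 / 22340.00 = 66.33 cm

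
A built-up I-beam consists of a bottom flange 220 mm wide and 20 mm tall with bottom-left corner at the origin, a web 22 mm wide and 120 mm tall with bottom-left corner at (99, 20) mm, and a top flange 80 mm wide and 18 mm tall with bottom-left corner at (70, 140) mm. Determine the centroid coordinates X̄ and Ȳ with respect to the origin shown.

Part | A | x̄ᵢ | ȳᵢ | A·x̄ᵢ | A·ȳᵢ
bottom flange | 4400.00 | 110.00 | 10.00 | 484000.00 | 44000.00
web | 2640.00 | 110.00 | 80.00 | 290400.00 | 211200.00
top flange | 1440.00 | 110.00 | 149.00 | 158400.00 | 214560.00
Σ | 8480.00 |  |  | 932800.00 | 469760.00
X̄ = 932800.00 / 8480.00 = 110.00 mm
Ȳ = 469760.00 / 8480.00 = 55.40 mm

X̄ = 110.00 mm, Ȳ = 55.40 mm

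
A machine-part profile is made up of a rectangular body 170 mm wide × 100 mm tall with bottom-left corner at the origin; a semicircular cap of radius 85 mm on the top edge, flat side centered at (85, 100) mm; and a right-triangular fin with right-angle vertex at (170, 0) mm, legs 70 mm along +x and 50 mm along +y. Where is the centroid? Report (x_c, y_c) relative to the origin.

x_c = 91.30 mm, y_c = 80.52 mm

rectangular body: A = 170 × 100 = 17000.00, centroid at (85.00, 50.00).
semicircular top: A = ½π·85² = 11349.00, centroid at (85.00, 136.08).
triangular fin: A = ½·70·50 = 1750.00, centroid at (193.33, 16.67).
ΣA = 30099.00 mm²
ΣAx_c = (17000.00)(85.00) + (11349.00)(85.00) + (1750.00)(193.33) = 2747998.63 mm³
ΣAy_c = (17000.00)(50.00) + (11349.00)(136.08) + (1750.00)(16.67) = 2423483.68 mm³
x_c = 2747998.63 / 30099.00 = 91.30 mm
y_c = 2423483.68 / 30099.00 = 80.52 mm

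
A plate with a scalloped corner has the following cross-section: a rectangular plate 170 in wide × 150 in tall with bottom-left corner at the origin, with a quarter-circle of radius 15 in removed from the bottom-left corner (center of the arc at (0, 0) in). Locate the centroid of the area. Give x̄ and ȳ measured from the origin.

x̄ = 85.55 in, ȳ = 75.48 in

Part | A | x̄ᵢ | ȳᵢ | A·x̄ᵢ | A·ȳᵢ
plate | 25500.00 | 85.00 | 75.00 | 2167500.00 | 1912500.00
removed quarter-circle | -176.71 | 6.37 | 6.37 | -1125.00 | -1125.00
Σ | 25323.29 |  |  | 2166375.00 | 1911375.00
x̄ = 2166375.00 / 25323.29 = 85.55 in
ȳ = 1911375.00 / 25323.29 = 75.48 in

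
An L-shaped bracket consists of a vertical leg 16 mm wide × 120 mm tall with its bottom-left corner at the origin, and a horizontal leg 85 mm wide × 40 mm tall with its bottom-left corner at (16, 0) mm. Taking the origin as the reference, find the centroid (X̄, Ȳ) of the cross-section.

Part | A | x̄ᵢ | ȳᵢ | A·x̄ᵢ | A·ȳᵢ
vertical leg | 1920.00 | 8.00 | 60.00 | 15360.00 | 115200.00
horizontal leg | 3400.00 | 58.50 | 20.00 | 198900.00 | 68000.00
Σ | 5320.00 |  |  | 214260.00 | 183200.00
X̄ = 214260.00 / 5320.00 = 40.27 mm
Ȳ = 183200.00 / 5320.00 = 34.44 mm

X̄ = 40.27 mm, Ȳ = 34.44 mm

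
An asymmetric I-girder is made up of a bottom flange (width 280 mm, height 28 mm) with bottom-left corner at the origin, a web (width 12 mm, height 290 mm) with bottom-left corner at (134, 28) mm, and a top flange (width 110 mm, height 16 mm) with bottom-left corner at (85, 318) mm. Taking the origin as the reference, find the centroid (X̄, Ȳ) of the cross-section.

X̄ = 140.00 mm, Ȳ = 98.28 mm

bottom flange: A = 280 × 28 = 7840.00, centroid at (140.00, 14.00).
web: A = 12 × 290 = 3480.00, centroid at (140.00, 173.00).
top flange: A = 110 × 16 = 1760.00, centroid at (140.00, 326.00).
ΣA = 13080.00 mm², ΣAX̄ = 1831200.00 mm³, ΣAȲ = 1285560.00 mm³.
X̄ = 1831200.00/13080.00 = 140.00 mm; Ȳ = 1285560.00/13080.00 = 98.28 mm.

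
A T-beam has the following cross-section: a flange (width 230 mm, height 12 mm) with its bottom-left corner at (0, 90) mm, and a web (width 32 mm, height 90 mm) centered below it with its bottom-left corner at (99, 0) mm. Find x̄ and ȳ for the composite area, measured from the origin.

web: A = 32 × 90 = 2880.00, centroid at (115.00, 45.00).
flange: A = 230 × 12 = 2760.00, centroid at (115.00, 96.00).
ΣA = 5640.00 mm², ΣAx̄ = 648600.00 mm³, ΣAȳ = 394560.00 mm³.
x̄ = 648600.00/5640.00 = 115.00 mm; ȳ = 394560.00/5640.00 = 69.96 mm.

x̄ = 115.00 mm, ȳ = 69.96 mm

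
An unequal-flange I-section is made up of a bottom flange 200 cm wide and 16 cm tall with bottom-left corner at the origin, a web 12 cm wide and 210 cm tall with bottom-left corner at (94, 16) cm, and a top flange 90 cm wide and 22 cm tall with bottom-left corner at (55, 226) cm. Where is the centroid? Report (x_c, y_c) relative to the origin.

x_c = 100.00 cm, y_c = 103.87 cm

bottom flange: A = 200 × 16 = 3200.00, centroid at (100.00, 8.00).
web: A = 12 × 210 = 2520.00, centroid at (100.00, 121.00).
top flange: A = 90 × 22 = 1980.00, centroid at (100.00, 237.00).
ΣA = 7700.00 cm²
ΣAx_c = (3200.00)(100.00) + (2520.00)(100.00) + (1980.00)(100.00) = 770000.00 cm³
ΣAy_c = (3200.00)(8.00) + (2520.00)(121.00) + (1980.00)(237.00) = 799780.00 cm³
x_c = 770000.00 / 7700.00 = 100.00 cm
y_c = 799780.00 / 7700.00 = 103.87 cm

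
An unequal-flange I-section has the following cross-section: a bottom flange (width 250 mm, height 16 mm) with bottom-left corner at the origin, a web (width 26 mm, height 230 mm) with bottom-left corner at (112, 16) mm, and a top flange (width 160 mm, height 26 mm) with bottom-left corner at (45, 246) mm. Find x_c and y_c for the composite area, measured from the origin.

Part | A | x̄ᵢ | ȳᵢ | A·x̄ᵢ | A·ȳᵢ
bottom flange | 4000.00 | 125.00 | 8.00 | 500000.00 | 32000.00
web | 5980.00 | 125.00 | 131.00 | 747500.00 | 783380.00
top flange | 4160.00 | 125.00 | 259.00 | 520000.00 | 1077440.00
Σ | 14140.00 |  |  | 1767500.00 | 1892820.00
x_c = 1767500.00 / 14140.00 = 125.00 mm
y_c = 1892820.00 / 14140.00 = 133.86 mm

x_c = 125.00 mm, y_c = 133.86 mm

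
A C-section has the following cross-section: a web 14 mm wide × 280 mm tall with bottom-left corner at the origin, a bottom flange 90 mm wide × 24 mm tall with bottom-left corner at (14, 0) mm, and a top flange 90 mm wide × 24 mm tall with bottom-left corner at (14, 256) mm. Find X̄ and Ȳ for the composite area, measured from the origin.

web: A = 14 × 280 = 3920.00, centroid at (7.00, 140.00).
bottom flange: A = 90 × 24 = 2160.00, centroid at (59.00, 12.00).
top flange: A = 90 × 24 = 2160.00, centroid at (59.00, 268.00).
ΣA = 8240.00 mm², ΣAX̄ = 282320.00 mm³, ΣAȲ = 1153600.00 mm³.
X̄ = 282320.00/8240.00 = 34.26 mm; Ȳ = 1153600.00/8240.00 = 140.00 mm.

X̄ = 34.26 mm, Ȳ = 140.00 mm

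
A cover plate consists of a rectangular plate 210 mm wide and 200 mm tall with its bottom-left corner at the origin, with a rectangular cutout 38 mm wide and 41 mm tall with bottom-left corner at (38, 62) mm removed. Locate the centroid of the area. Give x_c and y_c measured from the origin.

Part | A | x̄ᵢ | ȳᵢ | A·x̄ᵢ | A·ȳᵢ
plate | 42000.00 | 105.00 | 100.00 | 4410000.00 | 4200000.00
hole | -1558.00 | 57.00 | 82.50 | -88806.00 | -128535.00
Σ | 40442.00 |  |  | 4321194.00 | 4071465.00
x_c = 4321194.00 / 40442.00 = 106.85 mm
y_c = 4071465.00 / 40442.00 = 100.67 mm

x_c = 106.85 mm, y_c = 100.67 mm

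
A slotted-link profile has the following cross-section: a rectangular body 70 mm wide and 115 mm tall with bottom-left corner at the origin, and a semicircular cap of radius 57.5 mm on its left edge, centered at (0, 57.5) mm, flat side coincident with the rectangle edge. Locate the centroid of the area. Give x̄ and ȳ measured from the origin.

rectangular body: A = 70 × 115 = 8050.00, centroid at (35.00, 57.50).
semicircular end: A = ½π·57.5² = 5193.45, centroid at (-24.40, 57.50).
ΣA = 13243.45 mm²
ΣAx̄ = (8050.00)(35.00) + (5193.45)(-24.40) = 155010.42 mm³
ΣAȳ = (8050.00)(57.50) + (5193.45)(57.50) = 761498.11 mm³
x̄ = 155010.42 / 13243.45 = 11.70 mm
ȳ = 761498.11 / 13243.45 = 57.50 mm

x̄ = 11.70 mm, ȳ = 57.50 mm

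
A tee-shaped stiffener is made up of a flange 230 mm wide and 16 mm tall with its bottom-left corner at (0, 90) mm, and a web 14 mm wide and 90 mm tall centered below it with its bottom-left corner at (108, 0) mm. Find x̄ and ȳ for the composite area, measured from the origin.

x̄ = 115.00 mm, ȳ = 84.48 mm

web: A = 14 × 90 = 1260.00, centroid at (115.00, 45.00).
flange: A = 230 × 16 = 3680.00, centroid at (115.00, 98.00).
ΣA = 4940.00 mm², ΣAx̄ = 568100.00 mm³, ΣAȳ = 417340.00 mm³.
x̄ = 568100.00/4940.00 = 115.00 mm; ȳ = 417340.00/4940.00 = 84.48 mm.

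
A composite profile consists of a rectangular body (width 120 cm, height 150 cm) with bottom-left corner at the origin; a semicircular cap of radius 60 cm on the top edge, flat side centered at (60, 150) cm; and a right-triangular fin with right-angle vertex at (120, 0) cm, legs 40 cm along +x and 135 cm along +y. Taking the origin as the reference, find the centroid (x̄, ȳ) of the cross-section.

x̄ = 67.51 cm, ȳ = 93.48 cm

rectangular body: A = 120 × 150 = 18000.00, centroid at (60.00, 75.00).
semicircular top: A = ½π·60² = 5654.87, centroid at (60.00, 175.46).
triangular fin: A = ½·40·135 = 2700.00, centroid at (133.33, 45.00).
ΣA = 26354.87 cm²
ΣAx̄ = (18000.00)(60.00) + (5654.87)(60.00) + (2700.00)(133.33) = 1779292.01 cm³
ΣAȳ = (18000.00)(75.00) + (5654.87)(175.46) + (2700.00)(45.00) = 2463730.02 cm³
x̄ = 1779292.01 / 26354.87 = 67.51 cm
ȳ = 2463730.02 / 26354.87 = 93.48 cm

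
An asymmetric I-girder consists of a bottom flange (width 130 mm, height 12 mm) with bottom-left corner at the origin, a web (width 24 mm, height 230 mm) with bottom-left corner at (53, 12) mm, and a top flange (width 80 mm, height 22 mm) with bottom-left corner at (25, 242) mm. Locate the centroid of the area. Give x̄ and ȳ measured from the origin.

Part | A | x̄ᵢ | ȳᵢ | A·x̄ᵢ | A·ȳᵢ
bottom flange | 1560.00 | 65.00 | 6.00 | 101400.00 | 9360.00
web | 5520.00 | 65.00 | 127.00 | 358800.00 | 701040.00
top flange | 1760.00 | 65.00 | 253.00 | 114400.00 | 445280.00
Σ | 8840.00 |  |  | 574600.00 | 1155680.00
x̄ = 574600.00 / 8840.00 = 65.00 mm
ȳ = 1155680.00 / 8840.00 = 130.73 mm

x̄ = 65.00 mm, ȳ = 130.73 mm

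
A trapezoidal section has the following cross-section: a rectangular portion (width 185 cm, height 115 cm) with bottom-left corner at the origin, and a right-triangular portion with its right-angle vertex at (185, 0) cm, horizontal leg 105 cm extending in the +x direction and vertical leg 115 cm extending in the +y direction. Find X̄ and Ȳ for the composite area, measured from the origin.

Part | A | x̄ᵢ | ȳᵢ | A·x̄ᵢ | A·ȳᵢ
rectangular portion | 21275.00 | 92.50 | 57.50 | 1967937.50 | 1223312.50
triangular portion | 6037.50 | 220.00 | 38.33 | 1328250.00 | 231437.50
Σ | 27312.50 |  |  | 3296187.50 | 1454750.00
X̄ = 3296187.50 / 27312.50 = 120.68 cm
Ȳ = 1454750.00 / 27312.50 = 53.26 cm

X̄ = 120.68 cm, Ȳ = 53.26 cm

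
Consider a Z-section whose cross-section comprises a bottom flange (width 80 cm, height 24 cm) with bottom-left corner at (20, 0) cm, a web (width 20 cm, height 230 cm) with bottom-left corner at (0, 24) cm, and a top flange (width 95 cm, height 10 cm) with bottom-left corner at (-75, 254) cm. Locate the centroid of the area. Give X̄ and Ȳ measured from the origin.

bottom flange: A = 80 × 24 = 1920.00, centroid at (60.00, 12.00).
web: A = 20 × 230 = 4600.00, centroid at (10.00, 139.00).
top flange: A = 95 × 10 = 950.00, centroid at (-27.50, 259.00).
ΣA = 7470.00 cm²
ΣAX̄ = (1920.00)(60.00) + (4600.00)(10.00) + (950.00)(-27.50) = 135075.00 cm³
ΣAȲ = (1920.00)(12.00) + (4600.00)(139.00) + (950.00)(259.00) = 908490.00 cm³
X̄ = 135075.00 / 7470.00 = 18.08 cm
Ȳ = 908490.00 / 7470.00 = 121.62 cm

X̄ = 18.08 cm, Ȳ = 121.62 cm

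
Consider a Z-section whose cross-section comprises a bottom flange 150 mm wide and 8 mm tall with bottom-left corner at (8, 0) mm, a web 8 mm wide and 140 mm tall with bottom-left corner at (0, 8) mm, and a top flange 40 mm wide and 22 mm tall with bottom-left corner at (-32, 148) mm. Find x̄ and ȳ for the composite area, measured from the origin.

x̄ = 29.23 mm, ȳ = 72.53 mm

bottom flange: A = 150 × 8 = 1200.00, centroid at (83.00, 4.00).
web: A = 8 × 140 = 1120.00, centroid at (4.00, 78.00).
top flange: A = 40 × 22 = 880.00, centroid at (-12.00, 159.00).
ΣA = 3200.00 mm², ΣAx̄ = 93520.00 mm³, ΣAȳ = 232080.00 mm³.
x̄ = 93520.00/3200.00 = 29.23 mm; ȳ = 232080.00/3200.00 = 72.53 mm.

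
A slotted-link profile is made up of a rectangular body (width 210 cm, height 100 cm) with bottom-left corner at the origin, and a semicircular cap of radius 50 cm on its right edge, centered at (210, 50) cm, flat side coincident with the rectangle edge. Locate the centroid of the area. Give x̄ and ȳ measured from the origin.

x̄ = 124.88 cm, ȳ = 50.00 cm

Part | A | x̄ᵢ | ȳᵢ | A·x̄ᵢ | A·ȳᵢ
rectangular body | 21000.00 | 105.00 | 50.00 | 2205000.00 | 1050000.00
semicircular end | 3926.99 | 231.22 | 50.00 | 908001.40 | 196349.54
Σ | 24926.99 |  |  | 3113001.40 | 1246349.54
x̄ = 3113001.40 / 24926.99 = 124.88 cm
ȳ = 1246349.54 / 24926.99 = 50.00 cm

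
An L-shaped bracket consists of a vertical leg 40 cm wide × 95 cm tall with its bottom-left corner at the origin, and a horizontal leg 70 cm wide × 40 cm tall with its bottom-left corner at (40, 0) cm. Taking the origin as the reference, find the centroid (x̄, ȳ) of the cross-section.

vertical leg: A = 40 × 95 = 3800.00, centroid at (20.00, 47.50).
horizontal leg: A = 70 × 40 = 2800.00, centroid at (75.00, 20.00).
ΣA = 6600.00 cm², ΣAx̄ = 286000.00 cm³, ΣAȳ = 236500.00 cm³.
x̄ = 286000.00/6600.00 = 43.33 cm; ȳ = 236500.00/6600.00 = 35.83 cm.

x̄ = 43.33 cm, ȳ = 35.83 cm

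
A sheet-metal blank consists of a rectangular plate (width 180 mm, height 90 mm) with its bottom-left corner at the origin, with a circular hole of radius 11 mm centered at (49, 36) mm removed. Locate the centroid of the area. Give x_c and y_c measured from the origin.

x_c = 90.99 mm, y_c = 45.22 mm

plate: A = 180 × 90 = 16200.00, centroid at (90.00, 45.00).
hole: A = −π·11² = -380.13, centroid at (49.00, 36.00).
ΣA = 15819.87 mm², ΣAx_c = 1439373.50 mm³, ΣAy_c = 715315.22 mm³.
x_c = 1439373.50/15819.87 = 90.99 mm; y_c = 715315.22/15819.87 = 45.22 mm.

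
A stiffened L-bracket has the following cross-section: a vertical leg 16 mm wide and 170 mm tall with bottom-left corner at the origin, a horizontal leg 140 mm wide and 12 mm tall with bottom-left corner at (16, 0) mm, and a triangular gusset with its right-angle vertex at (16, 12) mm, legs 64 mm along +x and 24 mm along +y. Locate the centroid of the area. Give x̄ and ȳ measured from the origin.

x̄ = 37.72 mm, ȳ = 49.66 mm

vertical leg: A = 16 × 170 = 2720.00, centroid at (8.00, 85.00).
horizontal leg: A = 140 × 12 = 1680.00, centroid at (86.00, 6.00).
gusset: A = ½·64·24 = 768.00, centroid at (37.33, 20.00).
ΣA = 5168.00 mm²
ΣAx̄ = (2720.00)(8.00) + (1680.00)(86.00) + (768.00)(37.33) = 194912.00 mm³
ΣAȳ = (2720.00)(85.00) + (1680.00)(6.00) + (768.00)(20.00) = 256640.00 mm³
x̄ = 194912.00 / 5168.00 = 37.72 mm
ȳ = 256640.00 / 5168.00 = 49.66 mm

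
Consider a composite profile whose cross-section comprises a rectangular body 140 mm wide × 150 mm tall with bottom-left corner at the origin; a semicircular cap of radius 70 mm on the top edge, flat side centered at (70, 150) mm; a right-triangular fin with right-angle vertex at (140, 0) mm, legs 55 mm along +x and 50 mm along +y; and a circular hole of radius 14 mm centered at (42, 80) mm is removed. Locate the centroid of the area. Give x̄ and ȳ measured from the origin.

x̄ = 74.71 mm, ȳ = 99.53 mm

rectangular body: A = 140 × 150 = 21000.00, centroid at (70.00, 75.00).
semicircular top: A = ½π·70² = 7696.90, centroid at (70.00, 179.71).
triangular fin: A = ½·55·50 = 1375.00, centroid at (158.33, 16.67).
hole: A = −π·14² = -615.75, centroid at (42.00, 80.00).
ΣA = 29456.15 mm²
ΣAx̄ = (21000.00)(70.00) + (7696.90)(70.00) + (1375.00)(158.33) + (-615.75)(42.00) = 2200629.88 mm³
ΣAȳ = (21000.00)(75.00) + (7696.90)(179.71) + (1375.00)(16.67) + (-615.75)(80.00) = 2931858.46 mm³
x̄ = 2200629.88 / 29456.15 = 74.71 mm
ȳ = 2931858.46 / 29456.15 = 99.53 mm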